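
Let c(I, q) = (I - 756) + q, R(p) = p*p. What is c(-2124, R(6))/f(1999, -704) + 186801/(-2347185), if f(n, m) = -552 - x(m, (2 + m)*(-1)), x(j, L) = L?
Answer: 357841427/163520555 ≈ 2.1884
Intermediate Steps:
f(n, m) = -550 + m (f(n, m) = -552 - (2 + m)*(-1) = -552 - (-2 - m) = -552 + (2 + m) = -550 + m)
R(p) = p**2
c(I, q) = -756 + I + q (c(I, q) = (-756 + I) + q = -756 + I + q)
c(-2124, R(6))/f(1999, -704) + 186801/(-2347185) = (-756 - 2124 + 6**2)/(-550 - 704) + 186801/(-2347185) = (-756 - 2124 + 36)/(-1254) + 186801*(-1/2347185) = -2844*(-1/1254) - 62267/782395 = 474/209 - 62267/782395 = 357841427/163520555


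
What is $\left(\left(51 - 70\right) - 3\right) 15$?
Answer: $-330$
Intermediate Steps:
$\left(\left(51 - 70\right) - 3\right) 15 = \left(-19 - 3\right) 15 = \left(-22\right) 15 = -330$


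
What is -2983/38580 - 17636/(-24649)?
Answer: 606868913/950958420 ≈ 0.63817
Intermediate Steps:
-2983/38580 - 17636/(-24649) = -2983*1/38580 - 17636*(-1/24649) = -2983/38580 + 17636/24649 = 606868913/950958420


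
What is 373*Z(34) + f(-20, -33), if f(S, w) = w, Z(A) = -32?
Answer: -11969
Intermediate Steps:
373*Z(34) + f(-20, -33) = 373*(-32) - 33 = -11936 - 33 = -11969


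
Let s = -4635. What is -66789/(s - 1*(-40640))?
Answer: -66789/36005 ≈ -1.8550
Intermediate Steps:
-66789/(s - 1*(-40640)) = -66789/(-4635 - 1*(-40640)) = -66789/(-4635 + 40640) = -66789/36005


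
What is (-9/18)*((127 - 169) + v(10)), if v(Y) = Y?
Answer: 16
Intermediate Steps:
(-9/18)*((127 - 169) + v(10)) = (-9/18)*((127 - 169) + 10) = (-9*1/18)*(-42 + 10) = -½*(-32) = 16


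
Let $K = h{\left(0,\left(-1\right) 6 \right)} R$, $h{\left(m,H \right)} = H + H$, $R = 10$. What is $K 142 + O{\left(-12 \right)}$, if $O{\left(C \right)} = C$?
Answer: $-17052$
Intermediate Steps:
$h{\left(m,H \right)} = 2 H$
$K = -120$ ($K = 2 \left(\left(-1\right) 6\right) 10 = 2 \left(-6\right) 10 = \left(-12\right) 10 = -120$)
$K 142 + O{\left(-12 \right)} = \left(-120\right) 142 - 12 = -17040 - 12 = -17052$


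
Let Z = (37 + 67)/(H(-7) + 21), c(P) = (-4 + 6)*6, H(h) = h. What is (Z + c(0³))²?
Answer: 18496/49 ≈ 377.47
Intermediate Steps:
c(P) = 12 (c(P) = 2*6 = 12)
Z = 52/7 (Z = (37 + 67)/(-7 + 21) = 104/14 = 104*(1/14) = 52/7 ≈ 7.4286)
(Z + c(0³))² = (52/7 + 12)² = (136/7)² = 18496/49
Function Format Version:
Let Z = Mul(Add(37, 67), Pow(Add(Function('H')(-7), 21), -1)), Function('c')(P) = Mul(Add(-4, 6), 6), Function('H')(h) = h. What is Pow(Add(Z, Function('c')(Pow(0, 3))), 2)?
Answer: Rational(18496, 49) ≈ 377.47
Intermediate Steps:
Function('c')(P) = 12 (Function('c')(P) = Mul(2, 6) = 12)
Z = Rational(52, 7) (Z = Mul(Add(37, 67), Pow(Add(-7, 21), -1)) = Mul(104, Pow(14, -1)) = Mul(104, Rational(1, 14)) = Rational(52, 7) ≈ 7.4286)
Pow(Add(Z, Function('c')(Pow(0, 3))), 2) = Pow(Add(Rational(52, 7), 12), 2) = Pow(Rational(136, 7), 2) = Rational(18496, 49)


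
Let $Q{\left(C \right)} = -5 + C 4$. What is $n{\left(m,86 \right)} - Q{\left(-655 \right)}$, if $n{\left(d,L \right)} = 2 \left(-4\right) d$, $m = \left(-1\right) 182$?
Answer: $4081$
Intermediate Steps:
$Q{\left(C \right)} = -5 + 4 C$
$m = -182$
$n{\left(d,L \right)} = - 8 d$
$n{\left(m,86 \right)} - Q{\left(-655 \right)} = \left(-8\right) \left(-182\right) - \left(-5 + 4 \left(-655\right)\right) = 1456 - \left(-5 - 2620\right) = 1456 - -2625 = 1456 + 2625 = 4081$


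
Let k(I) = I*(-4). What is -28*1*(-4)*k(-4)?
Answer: 1792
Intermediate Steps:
k(I) = -4*I
-28*1*(-4)*k(-4) = -28*1*(-4)*(-4*(-4)) = -(-112)*16 = -28*(-64) = 1792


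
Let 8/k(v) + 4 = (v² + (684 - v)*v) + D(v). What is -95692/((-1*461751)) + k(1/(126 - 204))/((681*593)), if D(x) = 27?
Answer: 794345744196/3833000438095 ≈ 0.20724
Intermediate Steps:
k(v) = 8/(23 + v² + v*(684 - v)) (k(v) = 8/(-4 + ((v² + (684 - v)*v) + 27)) = 8/(-4 + ((v² + v*(684 - v)) + 27)) = 8/(-4 + (27 + v² + v*(684 - v))) = 8/(23 + v² + v*(684 - v)))
-95692/((-1*461751)) + k(1/(126 - 204))/((681*593)) = -95692/((-1*461751)) + (8/(23 + 684/(126 - 204)))/((681*593)) = -95692/(-461751) + (8/(23 + 684/(-78)))/403833 = -95692*(-1/461751) + (8/(23 + 684*(-1/78)))*(1/403833) = 95692/461751 + (8/(23 - 114/13))*(1/403833) = 95692/461751 + (8/(185/13))*(1/403833) = 95692/461751 + (8*(13/185))*(1/403833) = 95692/461751 + (104/185)*(1/403833) = 95692/461751 + 104/74709105 = 794345744196/3833000438095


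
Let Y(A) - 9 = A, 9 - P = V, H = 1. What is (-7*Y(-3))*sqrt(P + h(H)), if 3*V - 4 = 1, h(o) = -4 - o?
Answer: -14*sqrt(21) ≈ -64.156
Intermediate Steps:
V = 5/3 (V = 4/3 + (1/3)*1 = 4/3 + 1/3 = 5/3 ≈ 1.6667)
P = 22/3 (P = 9 - 1*5/3 = 9 - 5/3 = 22/3 ≈ 7.3333)
Y(A) = 9 + A
(-7*Y(-3))*sqrt(P + h(H)) = (-7*(9 - 3))*sqrt(22/3 + (-4 - 1*1)) = (-7*6)*sqrt(22/3 + (-4 - 1)) = -42*sqrt(22/3 - 5) = -14*sqrt(21)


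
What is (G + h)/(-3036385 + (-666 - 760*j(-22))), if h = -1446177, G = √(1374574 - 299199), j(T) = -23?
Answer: 1446177/3019571 - 5*√43015/3019571 ≈ 0.47859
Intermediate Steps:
G = 5*√43015 (G = √1075375 = 5*√43015 ≈ 1037.0)
(G + h)/(-3036385 + (-666 - 760*j(-22))) = (5*√43015 - 1446177)/(-3036385 + (-666 - 760*(-23))) = (-1446177 + 5*√43015)/(-3036385 + (-666 + 17480)) = (-1446177 + 5*√43015)/(-3036385 + 16814) = (-1446177 + 5*√43015)/(-3019571) = (-1446177 + 5*√43015)*(-1/3019571) = 1446177/3019571 - 5*√43015/3019571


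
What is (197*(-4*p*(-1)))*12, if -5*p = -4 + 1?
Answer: 28368/5 ≈ 5673.6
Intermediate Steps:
p = 3/5 (p = -(-4 + 1)/5 = -1/5*(-3) = 3/5 ≈ 0.60000)
(197*(-4*p*(-1)))*12 = (197*(-4*3/5*(-1)))*12 = (197*(-12/5*(-1)))*12 = (197*(12/5))*12 = (2364/5)*12 = 28368/5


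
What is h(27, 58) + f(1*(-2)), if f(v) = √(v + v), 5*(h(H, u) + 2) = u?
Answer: 48/5 + 2*I ≈ 9.6 + 2.0*I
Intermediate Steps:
h(H, u) = -2 + u/5
f(v) = √2*√v (f(v) = √(2*v) = √2*√v)
h(27, 58) + f(1*(-2)) = (-2 + (⅕)*58) + √2*√(1*(-2)) = (-2 + 58/5) + √2*√(-2) = 48/5 + √2*(I*√2) = 48/5 + 2*I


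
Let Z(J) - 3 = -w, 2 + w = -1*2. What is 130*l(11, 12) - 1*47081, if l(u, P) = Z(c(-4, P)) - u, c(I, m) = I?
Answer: -47601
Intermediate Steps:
w = -4 (w = -2 - 1*2 = -2 - 2 = -4)
Z(J) = 7 (Z(J) = 3 - 1*(-4) = 3 + 4 = 7)
l(u, P) = 7 - u
130*l(11, 12) - 1*47081 = 130*(7 - 1*11) - 1*47081 = 130*(7 - 11) - 47081 = 130*(-4) - 47081 = -520 - 47081 = -47601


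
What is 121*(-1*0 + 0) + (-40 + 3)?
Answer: -37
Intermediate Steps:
121*(-1*0 + 0) + (-40 + 3) = 121*(0 + 0) - 37 = 121*0 - 37 = 0 - 37 = -37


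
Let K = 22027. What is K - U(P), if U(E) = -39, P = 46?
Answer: 22066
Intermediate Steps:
K - U(P) = 22027 - 1*(-39) = 22027 + 39 = 22066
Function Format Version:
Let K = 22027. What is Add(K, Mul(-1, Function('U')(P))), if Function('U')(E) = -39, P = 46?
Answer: 22066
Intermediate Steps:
Add(K, Mul(-1, Function('U')(P))) = Add(22027, Mul(-1, -39)) = Add(22027, 39) = 22066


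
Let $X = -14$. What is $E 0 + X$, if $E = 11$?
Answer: $-14$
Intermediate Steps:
$E 0 + X = 11 \cdot 0 - 14 = 0 - 14 = -14$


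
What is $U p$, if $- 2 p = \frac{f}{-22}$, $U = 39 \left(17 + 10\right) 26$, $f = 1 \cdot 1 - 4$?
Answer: $- \frac{41067}{22} \approx -1866.7$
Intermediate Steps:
$f = -3$ ($f = 1 - 4 = -3$)
$U = 27378$ ($U = 39 \cdot 27 \cdot 26 = 1053 \cdot 26 = 27378$)
$p = - \frac{3}{44}$ ($p = - \frac{\left(-3\right) \frac{1}{-22}}{2} = - \frac{\left(-3\right) \left(- \frac{1}{22}\right)}{2} = \left(- \frac{1}{2}\right) \frac{3}{22} = - \frac{3}{44} \approx -0.068182$)
$U p = 27378 \left(- \frac{3}{44}\right) = - \frac{41067}{22}$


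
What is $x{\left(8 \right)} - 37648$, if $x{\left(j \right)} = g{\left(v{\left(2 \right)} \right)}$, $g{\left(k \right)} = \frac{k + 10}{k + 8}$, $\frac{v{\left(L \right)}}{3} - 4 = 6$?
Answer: $- \frac{715292}{19} \approx -37647.0$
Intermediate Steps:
$v{\left(L \right)} = 30$ ($v{\left(L \right)} = 12 + 3 \cdot 6 = 12 + 18 = 30$)
$g{\left(k \right)} = \frac{10 + k}{8 + k}$
$x{\left(j \right)} = \frac{20}{19}$ ($x{\left(j \right)} = \frac{10 + 30}{8 + 30} = \frac{1}{38} \cdot 40 = \frac{20}{19}$)
$x{\left(8 \right)} - 37648 = \frac{20}{19} - 37648 = - \frac{715292}{19}$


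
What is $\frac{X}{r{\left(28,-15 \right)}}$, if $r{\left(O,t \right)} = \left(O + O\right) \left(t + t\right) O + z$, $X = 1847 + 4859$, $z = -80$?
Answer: $- \frac{3353}{23560} \approx -0.14232$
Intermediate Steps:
$X = 6706$
$r{\left(O,t \right)} = -80 + 4 t O^{2}$ ($r{\left(O,t \right)} = \left(O + O\right) \left(t + t\right) O - 80 = 2 O 2 t O - 80 = 4 O t O - 80 = 4 t O^{2} - 80 = -80 + 4 t O^{2}$)
$\frac{X}{r{\left(28,-15 \right)}} = \frac{6706}{-80 + 4 \left(-15\right) 28^{2}} = \frac{6706}{-80 + 4 \left(-15\right) 784} = \frac{6706}{-80 - 47040} = \frac{6706}{-47120} = 6706 \left(- \frac{1}{47120}\right) = - \frac{3353}{23560}$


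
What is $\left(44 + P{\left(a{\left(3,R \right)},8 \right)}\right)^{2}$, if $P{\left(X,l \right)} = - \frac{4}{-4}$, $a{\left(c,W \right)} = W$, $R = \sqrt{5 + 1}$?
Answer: $2025$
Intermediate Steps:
$R = \sqrt{6} \approx 2.4495$
$P{\left(X,l \right)} = 1$ ($P{\left(X,l \right)} = \left(-4\right) \left(- \frac{1}{4}\right) = 1$)
$\left(44 + P{\left(a{\left(3,R \right)},8 \right)}\right)^{2} = \left(44 + 1\right)^{2} = 45^{2} = 2025$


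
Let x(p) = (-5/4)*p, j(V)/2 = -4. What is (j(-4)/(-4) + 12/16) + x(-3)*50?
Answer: 761/4 ≈ 190.25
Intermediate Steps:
j(V) = -8 (j(V) = 2*(-4) = -8)
x(p) = -5*p/4 (x(p) = (-5*¼)*p = -5*p/4)
(j(-4)/(-4) + 12/16) + x(-3)*50 = (-8/(-4) + 12/16) - 5/4*(-3)*50 = (-8*(-¼) + 12*(1/16)) + (15/4)*50 = (2 + ¾) + 375/2 = 11/4 + 375/2 = 761/4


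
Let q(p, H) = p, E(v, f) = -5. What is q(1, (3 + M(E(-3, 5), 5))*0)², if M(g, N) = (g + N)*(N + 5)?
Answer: 1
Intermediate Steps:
M(g, N) = (5 + N)*(N + g) (M(g, N) = (N + g)*(5 + N) = (5 + N)*(N + g))
q(1, (3 + M(E(-3, 5), 5))*0)² = 1² = 1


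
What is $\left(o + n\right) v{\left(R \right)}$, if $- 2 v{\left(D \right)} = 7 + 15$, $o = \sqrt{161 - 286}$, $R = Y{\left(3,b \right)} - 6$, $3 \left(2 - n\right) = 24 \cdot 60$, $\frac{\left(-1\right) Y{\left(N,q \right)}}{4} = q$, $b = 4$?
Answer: $5258 - 55 i \sqrt{5} \approx 5258.0 - 122.98 i$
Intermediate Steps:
$Y{\left(N,q \right)} = - 4 q$
$n = -478$ ($n = 2 - \frac{24 \cdot 60}{3} = 2 - 480 = -478$)
$R = -22$ ($R = \left(-4\right) 4 - 6 = -16 - 6 = -22$)
$o = 5 i \sqrt{5}$ ($o = \sqrt{-125} = 5 i \sqrt{5} \approx 11.18 i$)
$v{\left(D \right)} = -11$ ($v{\left(D \right)} = - \frac{7 + 15}{2} = \left(- \frac{1}{2}\right) 22 = -11$)
$\left(o + n\right) v{\left(R \right)} = \left(5 i \sqrt{5} - 478\right) \left(-11\right) = \left(-478 + 5 i \sqrt{5}\right) \left(-11\right) = 5258 - 55 i \sqrt{5}$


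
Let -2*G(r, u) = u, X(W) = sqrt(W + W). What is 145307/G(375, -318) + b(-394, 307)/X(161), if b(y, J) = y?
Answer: 145307/159 - 197*sqrt(322)/161 ≈ 891.92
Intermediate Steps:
X(W) = sqrt(2)*sqrt(W) (X(W) = sqrt(2*W) = sqrt(2)*sqrt(W))
G(r, u) = -u/2
145307/G(375, -318) + b(-394, 307)/X(161) = 145307/((-1/2*(-318))) - 394*sqrt(322)/322 = 145307/159 - 394*sqrt(322)/322 = 145307*(1/159) - 197*sqrt(322)/161 = 145307/159 - 197*sqrt(322)/161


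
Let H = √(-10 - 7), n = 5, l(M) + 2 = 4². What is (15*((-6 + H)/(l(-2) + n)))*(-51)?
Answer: 4590/19 - 765*I*√17/19 ≈ 241.58 - 166.01*I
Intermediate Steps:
l(M) = 14 (l(M) = -2 + 4² = -2 + 16 = 14)
H = I*√17 (H = √(-17) = I*√17 ≈ 4.1231*I)
(15*((-6 + H)/(l(-2) + n)))*(-51) = (15*((-6 + I*√17)/(14 + 5)))*(-51) = (15*((-6 + I*√17)/19))*(-51) = (15*((-6 + I*√17)*(1/19)))*(-51) = (15*(-6/19 + I*√17/19))*(-51) = (-90/19 + 15*I*√17/19)*(-51) = 4590/19 - 765*I*√17/19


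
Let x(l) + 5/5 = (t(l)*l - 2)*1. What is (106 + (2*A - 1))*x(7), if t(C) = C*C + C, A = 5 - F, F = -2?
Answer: 46291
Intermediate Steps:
A = 7 (A = 5 - 1*(-2) = 5 + 2 = 7)
t(C) = C + C² (t(C) = C² + C = C + C²)
x(l) = -3 + l²*(1 + l) (x(l) = -1 + ((l*(1 + l))*l - 2)*1 = -1 + (l²*(1 + l) - 2)*1 = -1 + (-2 + l²*(1 + l))*1 = -1 + (-2 + l²*(1 + l)) = -3 + l²*(1 + l))
(106 + (2*A - 1))*x(7) = (106 + (2*7 - 1))*(-3 + 7²*(1 + 7)) = (106 + (14 - 1))*(-3 + 49*8) = (106 + 13)*(-3 + 392) = 119*389 = 46291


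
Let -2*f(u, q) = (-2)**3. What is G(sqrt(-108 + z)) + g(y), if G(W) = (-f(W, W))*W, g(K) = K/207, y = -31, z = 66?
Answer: -31/207 - 4*I*sqrt(42) ≈ -0.14976 - 25.923*I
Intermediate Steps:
f(u, q) = 4 (f(u, q) = -1/2*(-2)**3 = -1/2*(-8) = 4)
g(K) = K/207 (g(K) = K*(1/207) = K/207)
G(W) = -4*W (G(W) = (-1*4)*W = -4*W)
G(sqrt(-108 + z)) + g(y) = -4*sqrt(-108 + 66) + (1/207)*(-31) = -4*I*sqrt(42) - 31/207 = -31/207 - 4*I*sqrt(42)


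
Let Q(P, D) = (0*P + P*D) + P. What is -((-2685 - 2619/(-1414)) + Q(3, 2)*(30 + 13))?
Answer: 3246753/1414 ≈ 2296.1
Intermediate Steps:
Q(P, D) = P + D*P (Q(P, D) = (0 + D*P) + P = D*P + P = P + D*P)
-((-2685 - 2619/(-1414)) + Q(3, 2)*(30 + 13)) = -((-2685 - 2619/(-1414)) + (3*(1 + 2))*(30 + 13)) = -((-2685 - 2619*(-1/1414)) + (3*3)*43) = -((-2685 + 2619/1414) + 9*43) = -(-3793971/1414 + 387) = -1*(-3246753/1414) = 3246753/1414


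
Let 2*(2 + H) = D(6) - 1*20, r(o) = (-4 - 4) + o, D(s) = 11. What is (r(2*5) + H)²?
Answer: 81/4 ≈ 20.250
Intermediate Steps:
r(o) = -8 + o
H = -13/2 (H = -2 + (11 - 1*20)/2 = -2 + (11 - 20)/2 = -2 + (½)*(-9) = -2 - 9/2 = -13/2 ≈ -6.5000)
(r(2*5) + H)² = ((-8 + 2*5) - 13/2)² = ((-8 + 10) - 13/2)² = (2 - 13/2)² = (-9/2)² = 81/4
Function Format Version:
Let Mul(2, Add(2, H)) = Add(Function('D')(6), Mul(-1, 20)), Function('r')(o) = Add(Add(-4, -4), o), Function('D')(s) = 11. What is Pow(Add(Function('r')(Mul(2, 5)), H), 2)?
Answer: Rational(81, 4) ≈ 20.250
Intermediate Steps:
Function('r')(o) = Add(-8, o)
H = Rational(-13, 2) (H = Add(-2, Mul(Rational(1, 2), Add(11, Mul(-1, 20)))) = Add(-2, Mul(Rational(1, 2), Add(11, -20))) = Add(-2, Mul(Rational(1, 2), -9)) = Add(-2, Rational(-9, 2)) = Rational(-13, 2) ≈ -6.5000)
Pow(Add(Function('r')(Mul(2, 5)), H), 2) = Pow(Add(Add(-8, Mul(2, 5)), Rational(-13, 2)), 2) = Pow(Add(Add(-8, 10), Rational(-13, 2)), 2) = Pow(Add(2, Rational(-13, 2)), 2) = Pow(Rational(-9, 2), 2) = Rational(81, 4)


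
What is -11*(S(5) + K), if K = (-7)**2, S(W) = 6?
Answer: -605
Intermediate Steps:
K = 49
-11*(S(5) + K) = -11*(6 + 49) = -11*55 = -605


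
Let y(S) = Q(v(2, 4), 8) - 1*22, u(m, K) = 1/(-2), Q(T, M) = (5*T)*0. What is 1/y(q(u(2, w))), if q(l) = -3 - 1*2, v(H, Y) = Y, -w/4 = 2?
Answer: -1/22 ≈ -0.045455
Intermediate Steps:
w = -8 (w = -4*2 = -8)
Q(T, M) = 0
u(m, K) = -1/2 (u(m, K) = 1*(-1/2) = -1/2)
q(l) = -5 (q(l) = -3 - 2 = -5)
y(S) = -22 (y(S) = 0 - 1*22 = 0 - 22 = -22)
1/y(q(u(2, w))) = 1/(-22) = -1/22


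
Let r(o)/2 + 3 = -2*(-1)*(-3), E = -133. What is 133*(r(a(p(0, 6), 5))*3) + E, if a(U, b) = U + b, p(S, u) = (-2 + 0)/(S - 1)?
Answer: -7315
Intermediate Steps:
p(S, u) = -2/(-1 + S)
r(o) = -18 (r(o) = -6 + 2*(-2*(-1)*(-3)) = -6 + 2*(2*(-3)) = -6 + 2*(-6) = -6 - 12 = -18)
133*(r(a(p(0, 6), 5))*3) + E = 133*(-18*3) - 133 = 133*(-54) - 133 = -7182 - 133 = -7315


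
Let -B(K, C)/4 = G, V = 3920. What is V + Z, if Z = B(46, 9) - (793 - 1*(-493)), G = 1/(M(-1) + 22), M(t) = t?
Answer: 55310/21 ≈ 2633.8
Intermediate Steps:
G = 1/21 (G = 1/(-1 + 22) = 1/21 ≈ 0.047619)
B(K, C) = -4/21 (B(K, C) = -4*1/21 = -4/21)
Z = -27010/21 (Z = -4/21 - (793 - 1*(-493)) = -4/21 - (793 + 493) = -4/21 - 1*1286 = -4/21 - 1286 = -27010/21 ≈ -1286.2)
V + Z = 3920 - 27010/21 = 55310/21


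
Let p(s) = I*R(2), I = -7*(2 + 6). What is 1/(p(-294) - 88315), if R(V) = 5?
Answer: -1/88595 ≈ -1.1287e-5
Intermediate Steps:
I = -56 (I = -7*8 = -56)
p(s) = -280 (p(s) = -56*5 = -280)
1/(p(-294) - 88315) = 1/(-280 - 88315) = 1/(-88595) = -1/88595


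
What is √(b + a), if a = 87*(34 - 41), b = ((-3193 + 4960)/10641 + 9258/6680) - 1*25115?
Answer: I*√902542408159078765/5923490 ≈ 160.38*I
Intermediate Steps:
b = -297518516377/11846980 (b = (1767*(1/10641) + 9258*(1/6680)) - 25115 = (589/3547 + 4629/3340) - 25115 = 18386323/11846980 - 25115 = -297518516377/11846980 ≈ -25113.)
a = -609 (a = 87*(-7) = -609)
√(b + a) = √(-297518516377/11846980 - 609) = √(-304733327197/11846980) = I*√902542408159078765/5923490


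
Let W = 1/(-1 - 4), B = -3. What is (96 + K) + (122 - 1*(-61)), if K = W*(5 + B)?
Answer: 1393/5 ≈ 278.60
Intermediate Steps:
W = -⅕ (W = 1/(-5) = -⅕ ≈ -0.20000)
K = -⅖ (K = -(5 - 3)/5 = -⅕*2 = -⅖ ≈ -0.40000)
(96 + K) + (122 - 1*(-61)) = (96 - ⅖) + (122 - 1*(-61)) = 478/5 + (122 + 61) = 478/5 + 183 = 1393/5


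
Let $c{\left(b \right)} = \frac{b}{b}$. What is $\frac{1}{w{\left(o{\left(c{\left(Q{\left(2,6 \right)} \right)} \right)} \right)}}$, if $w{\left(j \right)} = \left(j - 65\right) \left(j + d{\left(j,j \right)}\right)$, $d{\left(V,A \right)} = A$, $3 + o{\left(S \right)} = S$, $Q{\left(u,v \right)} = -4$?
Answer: $\frac{1}{268} \approx 0.0037313$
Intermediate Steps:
$c{\left(b \right)} = 1$
$o{\left(S \right)} = -3 + S$
$w{\left(j \right)} = 2 j \left(-65 + j\right)$ ($w{\left(j \right)} = \left(j - 65\right) \left(j + j\right) = \left(-65 + j\right) 2 j = 2 j \left(-65 + j\right)$)
$\frac{1}{w{\left(o{\left(c{\left(Q{\left(2,6 \right)} \right)} \right)} \right)}} = \frac{1}{2 \left(-3 + 1\right) \left(-65 + \left(-3 + 1\right)\right)} = \frac{1}{2 \left(-2\right) \left(-65 - 2\right)} = \frac{1}{2 \left(-2\right) \left(-67\right)} = \frac{1}{268}$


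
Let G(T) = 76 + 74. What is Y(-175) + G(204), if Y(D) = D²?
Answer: 30775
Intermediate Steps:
G(T) = 150
Y(-175) + G(204) = (-175)² + 150 = 30625 + 150 = 30775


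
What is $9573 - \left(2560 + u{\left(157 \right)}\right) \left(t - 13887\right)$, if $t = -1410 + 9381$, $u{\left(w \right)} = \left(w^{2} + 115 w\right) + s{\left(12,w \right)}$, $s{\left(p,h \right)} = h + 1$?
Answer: $268726125$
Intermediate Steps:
$s{\left(p,h \right)} = 1 + h$
$u{\left(w \right)} = 1 + w^{2} + 116 w$ ($u{\left(w \right)} = \left(w^{2} + 115 w\right) + \left(1 + w\right) = 1 + w^{2} + 116 w$)
$t = 7971$
$9573 - \left(2560 + u{\left(157 \right)}\right) \left(t - 13887\right) = 9573 - \left(2560 + \left(1 + 157^{2} + 116 \cdot 157\right)\right) \left(7971 - 13887\right) = 9573 - \left(2560 + \left(1 + 24649 + 18212\right)\right) \left(-5916\right) = 9573 - \left(2560 + 42862\right) \left(-5916\right) = 9573 - 45422 \left(-5916\right) = 9573 - -268716552 = 9573 + 268716552 = 268726125$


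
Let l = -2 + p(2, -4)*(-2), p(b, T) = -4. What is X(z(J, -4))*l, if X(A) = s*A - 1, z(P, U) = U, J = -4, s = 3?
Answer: -78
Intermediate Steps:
l = 6 (l = -2 - 4*(-2) = -2 + 8 = 6)
X(A) = -1 + 3*A (X(A) = 3*A - 1 = -1 + 3*A)
X(z(J, -4))*l = (-1 + 3*(-4))*6 = (-1 - 12)*6 = -13*6 = -78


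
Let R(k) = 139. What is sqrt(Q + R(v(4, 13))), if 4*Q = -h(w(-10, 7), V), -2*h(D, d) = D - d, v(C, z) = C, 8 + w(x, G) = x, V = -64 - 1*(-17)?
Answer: sqrt(2282)/4 ≈ 11.943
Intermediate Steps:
V = -47 (V = -64 + 17 = -47)
w(x, G) = -8 + x
h(D, d) = d/2 - D/2 (h(D, d) = -(D - d)/2 = d/2 - D/2)
Q = 29/8 (Q = (-((1/2)*(-47) - (-8 - 10)/2))/4 = (-(-47/2 - 1/2*(-18)))/4 = (-(-47/2 + 9))/4 = (-1*(-29/2))/4 = (1/4)*(29/2) = 29/8 ≈ 3.6250)
sqrt(Q + R(v(4, 13))) = sqrt(29/8 + 139) = sqrt(1141/8) = sqrt(2282)/4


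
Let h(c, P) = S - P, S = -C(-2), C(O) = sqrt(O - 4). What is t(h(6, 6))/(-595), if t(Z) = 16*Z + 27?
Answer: 69/595 + 16*I*sqrt(6)/595 ≈ 0.11597 + 0.065869*I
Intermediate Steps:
C(O) = sqrt(-4 + O)
S = -I*sqrt(6) (S = -sqrt(-4 - 2) = -sqrt(-6) = -I*sqrt(6) ≈ -2.4495*I)
h(c, P) = -P - I*sqrt(6) (h(c, P) = -I*sqrt(6) - P = -P - I*sqrt(6))
t(Z) = 27 + 16*Z
t(h(6, 6))/(-595) = (27 + 16*(-1*6 - I*sqrt(6)))/(-595) = (27 + 16*(-6 - I*sqrt(6)))*(-1/595) = (27 + (-96 - 16*I*sqrt(6)))*(-1/595) = (-69 - 16*I*sqrt(6))*(-1/595) = 69/595 + 16*I*sqrt(6)/595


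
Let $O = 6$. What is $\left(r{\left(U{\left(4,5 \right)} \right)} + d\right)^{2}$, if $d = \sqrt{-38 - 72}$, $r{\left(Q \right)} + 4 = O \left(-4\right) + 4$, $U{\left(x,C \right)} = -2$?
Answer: $\left(24 - i \sqrt{110}\right)^{2} \approx 466.0 - 503.43 i$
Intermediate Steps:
$r{\left(Q \right)} = -24$ ($r{\left(Q \right)} = -4 + \left(6 \left(-4\right) + 4\right) = -4 + \left(-24 + 4\right) = -4 - 20 = -24$)
$d = i \sqrt{110}$ ($d = \sqrt{-110} = i \sqrt{110} \approx 10.488 i$)
$\left(r{\left(U{\left(4,5 \right)} \right)} + d\right)^{2} = \left(-24 + i \sqrt{110}\right)^{2}$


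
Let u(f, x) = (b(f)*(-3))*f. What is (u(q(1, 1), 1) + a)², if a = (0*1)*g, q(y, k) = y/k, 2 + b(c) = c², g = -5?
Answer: 9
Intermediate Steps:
b(c) = -2 + c²
a = 0 (a = (0*1)*(-5) = 0*(-5) = 0)
u(f, x) = f*(6 - 3*f²) (u(f, x) = ((-2 + f²)*(-3))*f = (6 - 3*f²)*f = f*(6 - 3*f²))
(u(q(1, 1), 1) + a)² = (3*(1/1)*(2 - (1/1)²) + 0)² = (3*(1*1)*(2 - (1*1)²) + 0)² = (3*1*(2 - 1*1²) + 0)² = (3*1*(2 - 1*1) + 0)² = (3*1*(2 - 1) + 0)² = (3*1*1 + 0)² = (3 + 0)² = 3² = 9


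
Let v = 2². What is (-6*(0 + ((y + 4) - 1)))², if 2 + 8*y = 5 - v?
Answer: 4761/16 ≈ 297.56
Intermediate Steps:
v = 4
y = -⅛ (y = -¼ + (5 - 1*4)/8 = -¼ + (5 - 4)/8 = -¼ + (⅛)*1 = -¼ + ⅛ = -⅛ ≈ -0.12500)
(-6*(0 + ((y + 4) - 1)))² = (-6*(0 + ((-⅛ + 4) - 1)))² = (-6*(0 + (31/8 - 1)))² = (-6*(0 + 23/8))² = (-6*23/8)² = (-69/4)² = 4761/16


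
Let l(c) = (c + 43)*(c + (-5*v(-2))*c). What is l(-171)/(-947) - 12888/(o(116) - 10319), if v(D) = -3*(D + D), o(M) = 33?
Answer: 6647731524/4870421 ≈ 1364.9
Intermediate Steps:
v(D) = -6*D
l(c) = -59*c*(43 + c) (l(c) = (c + 43)*(c + (-(-30)*(-2))*c) = (43 + c)*(c + (-5*12)*c) = (43 + c)*(c - 60*c) = (43 + c)*(-59*c) = -59*c*(43 + c))
l(-171)/(-947) - 12888/(o(116) - 10319) = -59*(-171)*(43 - 171)/(-947) - 12888/(33 - 10319) = -59*(-171)*(-128)*(-1/947) - 12888/(-10286) = -1291392*(-1/947) - 12888*(-1/10286) = 1291392/947 + 6444/5143 = 6647731524/4870421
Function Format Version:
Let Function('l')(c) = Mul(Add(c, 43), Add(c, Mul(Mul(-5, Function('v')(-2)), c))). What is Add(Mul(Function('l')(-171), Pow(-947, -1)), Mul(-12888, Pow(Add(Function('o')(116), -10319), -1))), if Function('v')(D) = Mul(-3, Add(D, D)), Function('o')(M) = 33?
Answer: Rational(6647731524, 4870421) ≈ 1364.9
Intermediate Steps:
Function('v')(D) = Mul(-6, D) (Function('v')(D) = Mul(-3, Mul(2, D)) = Mul(-6, D))
Function('l')(c) = Mul(-59, c, Add(43, c)) (Function('l')(c) = Mul(Add(c, 43), Add(c, Mul(Mul(-5, Mul(-6, -2)), c))) = Mul(Add(43, c), Add(c, Mul(Mul(-5, 12), c))) = Mul(Add(43, c), Add(c, Mul(-60, c))) = Mul(Add(43, c), Mul(-59, c)) = Mul(-59, c, Add(43, c)))
Add(Mul(Function('l')(-171), Pow(-947, -1)), Mul(-12888, Pow(Add(Function('o')(116), -10319), -1))) = Add(Mul(Mul(-59, -171, Add(43, -171)), Pow(-947, -1)), Mul(-12888, Pow(Add(33, -10319), -1))) = Add(Mul(Mul(-59, -171, -128), Rational(-1, 947)), Mul(-12888, Pow(-10286, -1))) = Add(Mul(-1291392, Rational(-1, 947)), Mul(-12888, Rational(-1, 10286))) = Add(Rational(1291392, 947), Rational(6444, 5143)) = Rational(6647731524, 4870421)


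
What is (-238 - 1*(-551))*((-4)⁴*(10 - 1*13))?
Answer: -240384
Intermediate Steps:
(-238 - 1*(-551))*((-4)⁴*(10 - 1*13)) = (-238 + 551)*(256*(10 - 13)) = 313*(256*(-3)) = 313*(-768) = -240384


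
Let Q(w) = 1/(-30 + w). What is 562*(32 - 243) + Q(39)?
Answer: -1067237/9 ≈ -1.1858e+5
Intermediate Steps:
562*(32 - 243) + Q(39) = 562*(32 - 243) + 1/(-30 + 39) = 562*(-211) + 1/9 = -118582 + 1/9 = -1067237/9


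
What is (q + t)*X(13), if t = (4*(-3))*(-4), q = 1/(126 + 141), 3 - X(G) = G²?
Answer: -2127622/267 ≈ -7968.6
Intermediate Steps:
X(G) = 3 - G²
q = 1/267 ≈ 0.0037453
t = 48 (t = -12*(-4) = 48)
(q + t)*X(13) = (1/267 + 48)*(3 - 1*13²) = 12817*(3 - 1*169)/267 = 12817*(3 - 169)/267 = (12817/267)*(-166) = -2127622/267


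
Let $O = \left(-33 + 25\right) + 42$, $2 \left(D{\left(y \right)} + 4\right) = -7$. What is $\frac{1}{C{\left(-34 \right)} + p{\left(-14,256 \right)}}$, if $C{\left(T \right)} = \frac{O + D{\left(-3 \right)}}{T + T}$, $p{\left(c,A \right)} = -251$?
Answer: $- \frac{136}{34189} \approx -0.0039779$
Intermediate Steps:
$D{\left(y \right)} = - \frac{15}{2}$ ($D{\left(y \right)} = -4 + \frac{1}{2} \left(-7\right) = -4 - \frac{7}{2} = - \frac{15}{2}$)
$O = 34$ ($O = -8 + 42 = 34$)
$C{\left(T \right)} = \frac{53}{4 T}$ ($C{\left(T \right)} = \frac{34 - \frac{15}{2}}{T + T} = \frac{53}{2 \cdot 2 T} = \frac{53 \frac{1}{2 T}}{2} = \frac{53}{4 T}$)
$\frac{1}{C{\left(-34 \right)} + p{\left(-14,256 \right)}} = \frac{1}{\frac{53}{4 \left(-34\right)} - 251} = \frac{1}{\frac{53}{4} \left(- \frac{1}{34}\right) - 251} = \frac{1}{- \frac{53}{136} - 251} = \frac{1}{- \frac{34189}{136}} = - \frac{136}{34189}$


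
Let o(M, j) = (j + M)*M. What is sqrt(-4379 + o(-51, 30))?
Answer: 2*I*sqrt(827) ≈ 57.515*I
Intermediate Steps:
o(M, j) = M*(M + j) (o(M, j) = (M + j)*M = M*(M + j))
sqrt(-4379 + o(-51, 30)) = sqrt(-4379 - 51*(-51 + 30)) = sqrt(-4379 - 51*(-21)) = sqrt(-4379 + 1071) = sqrt(-3308) = 2*I*sqrt(827)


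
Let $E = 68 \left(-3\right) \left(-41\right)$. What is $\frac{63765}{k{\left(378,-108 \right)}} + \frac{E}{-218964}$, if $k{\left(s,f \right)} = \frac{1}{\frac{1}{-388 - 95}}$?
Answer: $- \frac{387952202}{2937767} \approx -132.06$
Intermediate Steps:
$k{\left(s,f \right)} = -483$ ($k{\left(s,f \right)} = \frac{1}{\frac{1}{-483}} = \frac{1}{- \frac{1}{483}} = -483$)
$E = 8364$ ($E = \left(-204\right) \left(-41\right) = 8364$)
$\frac{63765}{k{\left(378,-108 \right)}} + \frac{E}{-218964} = \frac{63765}{-483} + \frac{8364}{-218964} = 63765 \left(- \frac{1}{483}\right) + 8364 \left(- \frac{1}{218964}\right) = - \frac{21255}{161} - \frac{697}{18247} = - \frac{387952202}{2937767}$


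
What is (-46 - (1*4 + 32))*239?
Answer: -19598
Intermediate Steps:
(-46 - (1*4 + 32))*239 = (-46 - (4 + 32))*239 = (-46 - 1*36)*239 = (-46 - 36)*239 = -82*239 = -19598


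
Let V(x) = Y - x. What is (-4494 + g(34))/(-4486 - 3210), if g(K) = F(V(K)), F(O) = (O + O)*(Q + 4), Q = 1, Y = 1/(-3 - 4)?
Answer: 4231/6734 ≈ 0.62830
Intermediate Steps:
Y = -⅐ (Y = 1/(-7) = -⅐ ≈ -0.14286)
V(x) = -⅐ - x
F(O) = 10*O (F(O) = (O + O)*(1 + 4) = (2*O)*5 = 10*O)
g(K) = -10/7 - 10*K (g(K) = 10*(-⅐ - K) = -10/7 - 10*K)
(-4494 + g(34))/(-4486 - 3210) = (-4494 + (-10/7 - 10*34))/(-4486 - 3210) = (-4494 + (-10/7 - 340))/(-7696) = (-4494 - 2390/7)*(-1/7696) = -33848/7*(-1/7696) = 4231/6734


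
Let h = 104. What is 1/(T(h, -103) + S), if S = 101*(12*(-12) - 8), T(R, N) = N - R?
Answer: -1/15559 ≈ -6.4272e-5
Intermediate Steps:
S = -15352 (S = 101*(-144 - 8) = 101*(-152) = -15352)
1/(T(h, -103) + S) = 1/((-103 - 1*104) - 15352) = 1/((-103 - 104) - 15352) = 1/(-207 - 15352) = 1/(-15559) = -1/15559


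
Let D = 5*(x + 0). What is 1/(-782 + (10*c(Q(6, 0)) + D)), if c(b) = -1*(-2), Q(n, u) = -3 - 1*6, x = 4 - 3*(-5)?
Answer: -1/667 ≈ -0.0014993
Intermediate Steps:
x = 19 (x = 4 + 15 = 19)
Q(n, u) = -9 (Q(n, u) = -3 - 6 = -9)
c(b) = 2
D = 95 (D = 5*(19 + 0) = 5*19 = 95)
1/(-782 + (10*c(Q(6, 0)) + D)) = 1/(-782 + (10*2 + 95)) = 1/(-782 + (20 + 95)) = 1/(-782 + 115) = 1/(-667) = -1/667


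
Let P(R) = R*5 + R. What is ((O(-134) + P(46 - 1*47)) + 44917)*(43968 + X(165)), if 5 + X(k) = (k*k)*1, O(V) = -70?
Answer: 3192141108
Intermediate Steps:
P(R) = 6*R (P(R) = 5*R + R = 6*R)
X(k) = -5 + k² (X(k) = -5 + (k*k)*1 = -5 + k²*1 = -5 + k²)
((O(-134) + P(46 - 1*47)) + 44917)*(43968 + X(165)) = ((-70 + 6*(46 - 1*47)) + 44917)*(43968 + (-5 + 165²)) = ((-70 + 6*(46 - 47)) + 44917)*(43968 + (-5 + 27225)) = ((-70 + 6*(-1)) + 44917)*(43968 + 27220) = ((-70 - 6) + 44917)*71188 = (-76 + 44917)*71188 = 44841*71188 = 3192141108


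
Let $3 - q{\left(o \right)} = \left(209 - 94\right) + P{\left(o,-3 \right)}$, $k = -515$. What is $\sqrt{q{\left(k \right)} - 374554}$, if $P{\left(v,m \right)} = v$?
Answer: $i \sqrt{374151} \approx 611.68 i$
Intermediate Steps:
$q{\left(o \right)} = -112 - o$ ($q{\left(o \right)} = 3 - \left(\left(209 - 94\right) + o\right) = 3 - \left(115 + o\right) = -112 - o$)
$\sqrt{q{\left(k \right)} - 374554} = \sqrt{\left(-112 - -515\right) - 374554} = \sqrt{\left(-112 + 515\right) - 374554} = \sqrt{403 - 374554} = \sqrt{-374151} = i \sqrt{374151}$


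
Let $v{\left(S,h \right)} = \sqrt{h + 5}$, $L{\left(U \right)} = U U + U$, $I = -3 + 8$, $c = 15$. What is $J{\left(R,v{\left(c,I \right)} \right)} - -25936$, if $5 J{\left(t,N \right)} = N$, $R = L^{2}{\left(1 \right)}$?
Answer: $25936 + \frac{\sqrt{10}}{5} \approx 25937.0$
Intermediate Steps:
$I = 5$
$L{\left(U \right)} = U + U^{2}$ ($L{\left(U \right)} = U^{2} + U = U + U^{2}$)
$v{\left(S,h \right)} = \sqrt{5 + h}$
$R = 4$ ($R = \left(1 \left(1 + 1\right)\right)^{2} = \left(1 \cdot 2\right)^{2} = 2^{2} = 4$)
$J{\left(t,N \right)} = \frac{N}{5}$
$J{\left(R,v{\left(c,I \right)} \right)} - -25936 = \frac{\sqrt{5 + 5}}{5} - -25936 = \frac{\sqrt{10}}{5} + 25936 = 25936 + \frac{\sqrt{10}}{5}$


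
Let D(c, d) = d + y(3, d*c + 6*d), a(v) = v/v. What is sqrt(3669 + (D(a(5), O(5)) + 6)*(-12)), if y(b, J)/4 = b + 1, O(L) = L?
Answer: sqrt(3345) ≈ 57.836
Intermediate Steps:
y(b, J) = 4 + 4*b (y(b, J) = 4*(b + 1) = 4*(1 + b) = 4 + 4*b)
a(v) = 1
D(c, d) = 16 + d (D(c, d) = d + (4 + 4*3) = d + (4 + 12) = d + 16 = 16 + d)
sqrt(3669 + (D(a(5), O(5)) + 6)*(-12)) = sqrt(3669 + ((16 + 5) + 6)*(-12)) = sqrt(3669 + (21 + 6)*(-12)) = sqrt(3669 + 27*(-12)) = sqrt(3669 - 324) = sqrt(3345)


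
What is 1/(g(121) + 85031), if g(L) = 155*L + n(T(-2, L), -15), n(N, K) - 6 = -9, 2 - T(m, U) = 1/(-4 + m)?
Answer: 1/103783 ≈ 9.6355e-6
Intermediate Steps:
T(m, U) = 2 - 1/(-4 + m)
n(N, K) = -3 (n(N, K) = 6 - 9 = -3)
g(L) = -3 + 155*L (g(L) = 155*L - 3 = -3 + 155*L)
1/(g(121) + 85031) = 1/((-3 + 155*121) + 85031) = 1/((-3 + 18755) + 85031) = 1/(18752 + 85031) = 1/103783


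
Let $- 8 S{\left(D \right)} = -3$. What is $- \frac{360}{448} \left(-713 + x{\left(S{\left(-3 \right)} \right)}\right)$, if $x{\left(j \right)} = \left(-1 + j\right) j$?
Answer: $\frac{293445}{512} \approx 573.13$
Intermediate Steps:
$S{\left(D \right)} = \frac{3}{8}$ ($S{\left(D \right)} = \left(- \frac{1}{8}\right) \left(-3\right) = \frac{3}{8}$)
$x{\left(j \right)} = j \left(-1 + j\right)$
$- \frac{360}{448} \left(-713 + x{\left(S{\left(-3 \right)} \right)}\right) = - \frac{360}{448} \left(-713 + \frac{3 \left(-1 + \frac{3}{8}\right)}{8}\right) = \left(-360\right) \frac{1}{448} \left(-713 + \frac{3}{8} \left(- \frac{5}{8}\right)\right) = - \frac{45 \left(-713 - \frac{15}{64}\right)}{56} = \left(- \frac{45}{56}\right) \left(- \frac{45647}{64}\right) = \frac{293445}{512}$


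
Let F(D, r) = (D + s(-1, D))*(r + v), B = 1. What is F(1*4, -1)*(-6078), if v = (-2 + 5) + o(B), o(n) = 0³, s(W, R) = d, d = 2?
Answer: -72936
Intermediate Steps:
s(W, R) = 2
o(n) = 0
v = 3 (v = (-2 + 5) + 0 = 3 + 0 = 3)
F(D, r) = (2 + D)*(3 + r) (F(D, r) = (D + 2)*(r + 3) = (2 + D)*(3 + r))
F(1*4, -1)*(-6078) = (6 + 2*(-1) + 3*(1*4) + (1*4)*(-1))*(-6078) = (6 - 2 + 3*4 + 4*(-1))*(-6078) = (6 - 2 + 12 - 4)*(-6078) = 12*(-6078) = -72936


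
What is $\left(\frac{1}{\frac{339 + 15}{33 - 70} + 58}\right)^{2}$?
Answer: $\frac{1369}{3211264} \approx 0.00042631$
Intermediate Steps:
$\left(\frac{1}{\frac{339 + 15}{33 - 70} + 58}\right)^{2} = \left(\frac{1}{\frac{354}{-37} + 58}\right)^{2} = \left(\frac{1}{354 \left(- \frac{1}{37}\right) + 58}\right)^{2} = \left(\frac{1}{- \frac{354}{37} + 58}\right)^{2} = \left(\frac{1}{\frac{1792}{37}}\right)^{2} = \left(\frac{37}{1792}\right)^{2} = \frac{1369}{3211264}$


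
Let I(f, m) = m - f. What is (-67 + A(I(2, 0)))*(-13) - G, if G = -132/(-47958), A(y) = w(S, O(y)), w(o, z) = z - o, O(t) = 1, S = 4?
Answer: 7273608/7993 ≈ 910.00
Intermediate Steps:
A(y) = -3 (A(y) = 1 - 1*4 = 1 - 4 = -3)
G = 22/7993 (G = -132*(-1/47958) = 22/7993 ≈ 0.0027524)
(-67 + A(I(2, 0)))*(-13) - G = (-67 - 3)*(-13) - 1*22/7993 = -70*(-13) - 22/7993 = 910 - 22/7993 = 7273608/7993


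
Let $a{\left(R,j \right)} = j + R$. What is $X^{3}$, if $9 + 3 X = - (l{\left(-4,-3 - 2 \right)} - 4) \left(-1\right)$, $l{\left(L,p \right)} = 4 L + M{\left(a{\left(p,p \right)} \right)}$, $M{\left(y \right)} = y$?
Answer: $-2197$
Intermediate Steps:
$a{\left(R,j \right)} = R + j$
$l{\left(L,p \right)} = 2 p + 4 L$ ($l{\left(L,p \right)} = 4 L + \left(p + p\right) = 4 L + 2 p = 2 p + 4 L$)
$X = -13$ ($X = -3 + \frac{- (\left(2 \left(-3 - 2\right) + 4 \left(-4\right)\right) - 4) \left(-1\right)}{3} = -3 + \frac{- (\left(2 \left(-5\right) - 16\right) - 4) \left(-1\right)}{3} = -3 + \frac{- (\left(-10 - 16\right) - 4) \left(-1\right)}{3} = -3 + \frac{- (-26 - 4) \left(-1\right)}{3} = -3 + \frac{\left(-1\right) \left(-30\right) \left(-1\right)}{3} = -3 + \frac{30 \left(-1\right)}{3} = -3 + \frac{1}{3} \left(-30\right) = -3 - 10 = -13$)
$X^{3} = \left(-13\right)^{3} = -2197$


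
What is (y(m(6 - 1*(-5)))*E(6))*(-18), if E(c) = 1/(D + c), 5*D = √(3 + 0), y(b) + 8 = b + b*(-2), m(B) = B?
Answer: 17100/299 - 570*√3/299 ≈ 53.889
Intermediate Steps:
y(b) = -8 - b (y(b) = -8 + (b + b*(-2)) = -8 + (b - 2*b) = -8 - b)
D = √3/5 (D = √(3 + 0)/5 = √3/5 ≈ 0.34641)
E(c) = 1/(c + √3/5) (E(c) = 1/(√3/5 + c) = 1/(c + √3/5))
(y(m(6 - 1*(-5)))*E(6))*(-18) = ((-8 - (6 - 1*(-5)))*(5/(√3 + 5*6)))*(-18) = ((-8 - (6 + 5))*(5/(√3 + 30)))*(-18) = ((-8 - 1*11)*(5/(30 + √3)))*(-18) = ((-8 - 11)*(5/(30 + √3)))*(-18) = -95/(30 + √3)*(-18) = 1710/(30 + √3)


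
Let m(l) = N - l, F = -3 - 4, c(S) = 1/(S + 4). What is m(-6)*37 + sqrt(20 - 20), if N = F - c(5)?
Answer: -370/9 ≈ -41.111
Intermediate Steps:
c(S) = 1/(4 + S)
F = -7
N = -64/9 (N = -7 - 1/(4 + 5) = -7 - 1/9 = -64/9 ≈ -7.1111)
m(l) = -64/9 - l
m(-6)*37 + sqrt(20 - 20) = (-64/9 - 1*(-6))*37 + sqrt(20 - 20) = (-64/9 + 6)*37 + sqrt(0) = -10/9*37 + 0 = -370/9 + 0 = -370/9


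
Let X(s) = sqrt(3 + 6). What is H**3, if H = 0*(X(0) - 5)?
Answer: 0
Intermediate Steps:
X(s) = 3 (X(s) = sqrt(9) = 3)
H = 0 (H = 0*(3 - 5) = 0*(-2) = 0)
H**3 = 0**3 = 0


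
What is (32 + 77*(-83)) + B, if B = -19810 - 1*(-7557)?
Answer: -18612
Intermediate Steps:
B = -12253 (B = -19810 + 7557 = -12253)
(32 + 77*(-83)) + B = (32 + 77*(-83)) - 12253 = (32 - 6391) - 12253 = -6359 - 12253 = -18612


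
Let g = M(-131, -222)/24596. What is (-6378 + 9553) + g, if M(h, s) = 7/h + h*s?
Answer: 10233901035/3222076 ≈ 3176.2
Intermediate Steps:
g = 3809735/3222076 (g = (7/(-131) - 131*(-222))/24596 = (7*(-1/131) + 29082)*(1/24596) = (-7/131 + 29082)*(1/24596) = (3809735/131)*(1/24596) = 3809735/3222076 ≈ 1.1824)
(-6378 + 9553) + g = (-6378 + 9553) + 3809735/3222076 = 3175 + 3809735/3222076 = 10233901035/3222076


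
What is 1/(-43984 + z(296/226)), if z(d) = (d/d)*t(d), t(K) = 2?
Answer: -1/43982 ≈ -2.2737e-5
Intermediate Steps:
z(d) = 2 (z(d) = (d/d)*2 = 1*2 = 2)
1/(-43984 + z(296/226)) = 1/(-43984 + 2) = 1/(-43982) = -1/43982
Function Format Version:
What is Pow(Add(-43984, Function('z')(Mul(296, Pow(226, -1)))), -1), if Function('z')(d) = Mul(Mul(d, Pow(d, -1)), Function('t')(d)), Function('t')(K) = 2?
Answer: Rational(-1, 43982) ≈ -2.2737e-5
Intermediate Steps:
Function('z')(d) = 2 (Function('z')(d) = Mul(Mul(d, Pow(d, -1)), 2) = Mul(1, 2) = 2)
Pow(Add(-43984, Function('z')(Mul(296, Pow(226, -1)))), -1) = Pow(Add(-43984, 2), -1) = Pow(-43982, -1) = Rational(-1, 43982)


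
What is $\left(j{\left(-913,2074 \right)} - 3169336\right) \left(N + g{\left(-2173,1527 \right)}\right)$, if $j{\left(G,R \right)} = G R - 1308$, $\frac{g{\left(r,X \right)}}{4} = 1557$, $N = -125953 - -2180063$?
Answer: $-10433976061628$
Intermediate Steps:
$N = 2054110$ ($N = -125953 + 2180063 = 2054110$)
$g{\left(r,X \right)} = 6228$ ($g{\left(r,X \right)} = 4 \cdot 1557 = 6228$)
$j{\left(G,R \right)} = -1308 + G R$
$\left(j{\left(-913,2074 \right)} - 3169336\right) \left(N + g{\left(-2173,1527 \right)}\right) = \left(\left(-1308 - 1893562\right) - 3169336\right) \left(2054110 + 6228\right) = \left(\left(-1308 - 1893562\right) - 3169336\right) 2060338 = \left(-1894870 - 3169336\right) 2060338 = \left(-5064206\right) 2060338 = -10433976061628$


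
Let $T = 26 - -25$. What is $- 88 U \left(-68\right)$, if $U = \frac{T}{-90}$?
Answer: $- \frac{50864}{15} \approx -3390.9$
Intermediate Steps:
$T = 51$ ($T = 26 + 25 = 51$)
$U = - \frac{17}{30}$ ($U = \frac{51}{-90} = 51 \left(- \frac{1}{90}\right) = - \frac{17}{30} \approx -0.56667$)
$- 88 U \left(-68\right) = \left(-88\right) \left(- \frac{17}{30}\right) \left(-68\right) = \frac{748}{15} \left(-68\right) = - \frac{50864}{15}$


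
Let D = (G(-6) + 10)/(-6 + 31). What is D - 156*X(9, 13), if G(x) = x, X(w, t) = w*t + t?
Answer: -506996/25 ≈ -20280.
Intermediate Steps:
X(w, t) = t + t*w (X(w, t) = t*w + t = t + t*w)
D = 4/25 (D = (-6 + 10)/(-6 + 31) = 4/25 ≈ 0.16000)
D - 156*X(9, 13) = 4/25 - 2028*(1 + 9) = 4/25 - 2028*10 = 4/25 - 156*130 = 4/25 - 20280 = -506996/25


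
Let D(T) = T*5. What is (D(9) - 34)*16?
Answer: 176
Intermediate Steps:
D(T) = 5*T
(D(9) - 34)*16 = (5*9 - 34)*16 = (45 - 34)*16 = 11*16 = 176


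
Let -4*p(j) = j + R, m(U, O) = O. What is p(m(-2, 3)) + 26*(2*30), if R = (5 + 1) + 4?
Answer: 6227/4 ≈ 1556.8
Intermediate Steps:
R = 10 (R = 6 + 4 = 10)
p(j) = -5/2 - j/4 (p(j) = -(j + 10)/4 = -(10 + j)/4 = -5/2 - j/4)
p(m(-2, 3)) + 26*(2*30) = (-5/2 - 1/4*3) + 26*(2*30) = (-5/2 - 3/4) + 26*60 = -13/4 + 1560 = 6227/4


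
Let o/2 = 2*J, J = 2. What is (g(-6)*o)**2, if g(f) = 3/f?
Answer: 16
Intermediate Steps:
o = 8 (o = 2*(2*2) = 2*4 = 8)
(g(-6)*o)**2 = ((3/(-6))*8)**2 = ((3*(-1/6))*8)**2 = (-1/2*8)**2 = (-4)**2 = 16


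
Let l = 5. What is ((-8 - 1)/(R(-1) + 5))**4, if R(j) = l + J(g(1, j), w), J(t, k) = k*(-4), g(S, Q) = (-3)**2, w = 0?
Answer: 6561/10000 ≈ 0.65610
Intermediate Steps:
g(S, Q) = 9
J(t, k) = -4*k
R(j) = 5 (R(j) = 5 - 4*0 = 5 + 0 = 5)
((-8 - 1)/(R(-1) + 5))**4 = ((-8 - 1)/(5 + 5))**4 = (-9/10)**4 = 6561/10000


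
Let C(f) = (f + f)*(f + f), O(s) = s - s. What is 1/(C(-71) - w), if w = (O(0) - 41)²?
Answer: 1/18483 ≈ 5.4104e-5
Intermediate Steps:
O(s) = 0
C(f) = 4*f² (C(f) = (2*f)*(2*f) = 4*f²)
w = 1681 (w = (0 - 41)² = (-41)² = 1681)
1/(C(-71) - w) = 1/(4*(-71)² - 1*1681) = 1/(4*5041 - 1681) = 1/(20164 - 1681) = 1/18483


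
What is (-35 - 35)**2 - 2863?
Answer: 2037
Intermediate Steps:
(-35 - 35)**2 - 2863 = (-70)**2 - 2863 = 4900 - 2863 = 2037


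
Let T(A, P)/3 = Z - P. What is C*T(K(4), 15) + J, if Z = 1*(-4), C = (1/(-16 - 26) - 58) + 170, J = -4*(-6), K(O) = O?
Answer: -89021/14 ≈ -6358.6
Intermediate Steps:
J = 24
C = 4703/42 (C = (1/(-42) - 58) + 170 = (-1/42 - 58) + 170 = -2437/42 + 170 = 4703/42 ≈ 111.98)
Z = -4
T(A, P) = -12 - 3*P (T(A, P) = 3*(-4 - P) = -12 - 3*P)
C*T(K(4), 15) + J = 4703*(-12 - 3*15)/42 + 24 = 4703*(-12 - 45)/42 + 24 = (4703/42)*(-57) + 24 = -89357/14 + 24 = -89021/14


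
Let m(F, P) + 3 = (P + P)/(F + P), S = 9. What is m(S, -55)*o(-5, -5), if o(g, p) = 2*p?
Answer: 140/23 ≈ 6.0870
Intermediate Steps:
m(F, P) = -3 + 2*P/(F + P) (m(F, P) = -3 + (P + P)/(F + P) = -3 + (2*P)/(F + P) = -3 + 2*P/(F + P))
m(S, -55)*o(-5, -5) = ((-1*(-55) - 3*9)/(9 - 55))*(2*(-5)) = ((55 - 27)/(-46))*(-10) = -1/46*28*(-10) = -14/23*(-10) = 140/23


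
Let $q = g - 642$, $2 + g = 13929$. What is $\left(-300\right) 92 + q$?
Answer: $-14315$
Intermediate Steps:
$g = 13927$ ($g = -2 + 13929 = 13927$)
$q = 13285$ ($q = 13927 - 642 = 13285$)
$\left(-300\right) 92 + q = \left(-300\right) 92 + 13285 = -27600 + 13285 = -14315$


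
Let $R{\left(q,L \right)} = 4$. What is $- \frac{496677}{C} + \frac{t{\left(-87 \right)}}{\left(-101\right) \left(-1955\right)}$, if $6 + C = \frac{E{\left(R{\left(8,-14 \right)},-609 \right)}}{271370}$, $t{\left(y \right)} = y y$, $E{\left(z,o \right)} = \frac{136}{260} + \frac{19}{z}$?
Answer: $\frac{2306515161820585567}{27863258705065} \approx 82780.0$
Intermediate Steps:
$E{\left(z,o \right)} = \frac{34}{65} + \frac{19}{z}$ ($E{\left(z,o \right)} = 136 \cdot \frac{1}{260} + \frac{19}{z} = \frac{34}{65} + \frac{19}{z}$)
$t{\left(y \right)} = y^{2}$
$C = - \frac{423335829}{70556200}$ ($C = -6 + \frac{\frac{34}{65} + \frac{19}{4}}{271370} = -6 + \left(\frac{34}{65} + 19 \cdot \frac{1}{4}\right) \frac{1}{271370} = -6 + \left(\frac{34}{65} + \frac{19}{4}\right) \frac{1}{271370} = -6 + \frac{1371}{260} \cdot \frac{1}{271370} = -6 + \frac{1371}{70556200} = - \frac{423335829}{70556200} \approx -6.0$)
$- \frac{496677}{C} + \frac{t{\left(-87 \right)}}{\left(-101\right) \left(-1955\right)} = - \frac{496677}{- \frac{423335829}{70556200}} + \frac{\left(-87\right)^{2}}{\left(-101\right) \left(-1955\right)} = \left(-496677\right) \left(- \frac{70556200}{423335829}\right) + \frac{7569}{197455} = \frac{11681213915800}{141111943} + 7569 \cdot \frac{1}{197455} = \frac{11681213915800}{141111943} + \frac{7569}{197455} = \frac{2306515161820585567}{27863258705065}$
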